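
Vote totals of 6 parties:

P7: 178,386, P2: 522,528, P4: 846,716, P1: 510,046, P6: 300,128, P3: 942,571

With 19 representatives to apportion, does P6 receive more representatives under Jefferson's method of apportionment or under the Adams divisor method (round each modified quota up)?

Adams

Jefferson: P7 1, P2 3, P4 5, P1 3, P6 1, P3 6.
Adams: P7 1, P2 3, P4 5, P1 3, P6 2, P3 5.
P6 gets 1 under Jefferson and 2 under Adams.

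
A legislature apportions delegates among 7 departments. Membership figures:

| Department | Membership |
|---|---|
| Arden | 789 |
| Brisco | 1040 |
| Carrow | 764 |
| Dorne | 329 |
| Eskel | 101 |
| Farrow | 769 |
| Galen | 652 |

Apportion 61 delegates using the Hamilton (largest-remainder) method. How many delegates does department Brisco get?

Total 4444; standard divisor 4444/61 ≈ 72.852.
Standard quotas: Arden 10.830, Brisco 14.275, Carrow 10.487, Dorne 4.516, Eskel 1.386, Farrow 10.556, Galen 8.950.
Lower quotas: Arden 10, Brisco 14, Carrow 10, Dorne 4, Eskel 1, Farrow 10, Galen 8 (sum 57, leaving 4 seats).
Remainders in descending order: Galen 0.950, Arden 0.830, Farrow 0.556, Dorne 0.516, Carrow 0.487, Eskel 0.386, Brisco 0.275.
Largest remainders: Galen, Arden, Farrow, Dorne receive the extra seats.
Brisco receives 14.

14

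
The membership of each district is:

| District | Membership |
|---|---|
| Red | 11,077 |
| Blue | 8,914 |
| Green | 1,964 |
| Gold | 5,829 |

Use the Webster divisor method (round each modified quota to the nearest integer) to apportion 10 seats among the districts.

Red 4; Blue 3; Green 1; Gold 2

Standard divisor 27784/10 ≈ 2778.4; standard quotas: Red 3.987, Blue 3.208, Green 0.707, Gold 2.098.
Rounding to the nearest integer gives Red 4, Blue 3, Green 1, Gold 2 — total 10, matching the house size, so no adjustment is needed.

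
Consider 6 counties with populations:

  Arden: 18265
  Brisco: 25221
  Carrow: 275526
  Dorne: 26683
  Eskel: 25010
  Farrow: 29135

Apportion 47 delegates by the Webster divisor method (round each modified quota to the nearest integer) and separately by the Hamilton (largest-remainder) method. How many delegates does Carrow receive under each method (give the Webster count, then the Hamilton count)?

Webster: Arden 2, Brisco 3, Carrow 33, Dorne 3, Eskel 3, Farrow 3.
Hamilton: Arden 2, Brisco 3, Carrow 32, Dorne 3, Eskel 3, Farrow 4.
Carrow gets 33 under Webster and 32 under Hamilton.

33 and 32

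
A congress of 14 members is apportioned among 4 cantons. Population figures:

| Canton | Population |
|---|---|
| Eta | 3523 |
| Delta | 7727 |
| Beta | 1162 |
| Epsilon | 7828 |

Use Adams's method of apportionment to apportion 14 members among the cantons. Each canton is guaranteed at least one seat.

Standard divisor 20240/14 ≈ 1445.714; standard quotas: Eta 2.437, Delta 5.345, Beta 0.804, Epsilon 5.415.
Rounding up gives 3, 6, 1, 6 = 16 seats, so the divisor must be adjusted.
With modified divisor 1700: modified quotas Eta 2.072, Delta 4.545, Beta 0.684, Epsilon 4.605.
Rounding up: Eta 3, Delta 5, Beta 1, Epsilon 5 (total 14).

Eta 3, Delta 5, Beta 1, Epsilon 5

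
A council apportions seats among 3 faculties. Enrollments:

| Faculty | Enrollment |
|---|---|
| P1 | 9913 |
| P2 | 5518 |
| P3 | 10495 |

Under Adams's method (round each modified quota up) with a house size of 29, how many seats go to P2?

Standard divisor 25926/29 ≈ 894; standard quotas: P1 11.088, P2 6.172, P3 11.739.
Rounding up gives 12, 7, 12 = 31 seats, so the divisor must be adjusted.
With modified divisor 940: modified quotas P1 10.546, P2 5.870, P3 11.165.
Rounding up: P1 11, P2 6, P3 12 (total 29).
P2 receives 6.

6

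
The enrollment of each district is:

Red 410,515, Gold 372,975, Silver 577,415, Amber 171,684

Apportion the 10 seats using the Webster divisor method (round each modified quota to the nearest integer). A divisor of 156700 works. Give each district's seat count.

Red 3, Gold 2, Silver 4, Amber 1

With modified divisor 156700: modified quotas Red 2.620, Gold 2.380, Silver 3.685, Amber 1.096.
Rounding to the nearest integer: Red 3, Gold 2, Silver 4, Amber 1 (total 10).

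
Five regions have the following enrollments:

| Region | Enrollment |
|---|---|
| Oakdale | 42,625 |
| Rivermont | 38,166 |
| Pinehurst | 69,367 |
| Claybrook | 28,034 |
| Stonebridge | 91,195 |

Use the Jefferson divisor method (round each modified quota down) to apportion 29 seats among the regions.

Standard divisor 269387/29 ≈ 9289.207; standard quotas: Oakdale 4.589, Rivermont 4.109, Pinehurst 7.467, Claybrook 3.018, Stonebridge 9.817.
Rounding down gives 4, 4, 7, 3, 9 = 27 seats, so the divisor must be adjusted.
With modified divisor 8600: modified quotas Oakdale 4.956, Rivermont 4.438, Pinehurst 8.066, Claybrook 3.260, Stonebridge 10.604.
Rounding down: Oakdale 4, Rivermont 4, Pinehurst 8, Claybrook 3, Stonebridge 10 (total 29).

Oakdale=4, Rivermont=4, Pinehurst=8, Claybrook=3, Stonebridge=10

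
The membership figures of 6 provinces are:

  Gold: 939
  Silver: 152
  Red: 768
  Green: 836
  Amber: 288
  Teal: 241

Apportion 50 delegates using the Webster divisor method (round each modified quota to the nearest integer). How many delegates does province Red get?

Standard divisor 3224/50 ≈ 64.48; standard quotas: Gold 14.563, Silver 2.357, Red 11.911, Green 12.965, Amber 4.467, Teal 3.738.
Rounding to the nearest integer gives Gold 15, Silver 2, Red 12, Green 13, Amber 4, Teal 4 — total 50, matching the house size, so no adjustment is needed.
Red receives 12.

12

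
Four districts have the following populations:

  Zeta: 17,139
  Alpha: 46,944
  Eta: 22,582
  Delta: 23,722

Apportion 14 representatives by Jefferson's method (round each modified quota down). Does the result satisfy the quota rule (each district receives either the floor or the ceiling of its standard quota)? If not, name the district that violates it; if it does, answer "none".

Standard quotas: Zeta 2.174, Alpha 5.954, Eta 2.864, Delta 3.009.
Jefferson allocation: Zeta 2, Alpha 6, Eta 3, Delta 3.
Every allocation lies between the lower and upper quota.

none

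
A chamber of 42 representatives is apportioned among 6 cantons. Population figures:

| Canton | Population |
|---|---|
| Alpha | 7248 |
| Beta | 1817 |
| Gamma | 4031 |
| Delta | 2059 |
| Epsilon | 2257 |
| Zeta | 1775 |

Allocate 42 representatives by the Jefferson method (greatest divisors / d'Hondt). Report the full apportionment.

Standard divisor 19187/42 ≈ 456.833; standard quotas: Alpha 15.866, Beta 3.977, Gamma 8.824, Delta 4.507, Epsilon 4.941, Zeta 3.885.
Rounding down gives 15, 3, 8, 4, 4, 3 = 37 seats, so the divisor must be adjusted.
With modified divisor 440: modified quotas Alpha 16.473, Beta 4.130, Gamma 9.161, Delta 4.680, Epsilon 5.130, Zeta 4.034.
Rounding down: Alpha 16, Beta 4, Gamma 9, Delta 4, Epsilon 5, Zeta 4 (total 42).

Alpha: 16; Beta: 4; Gamma: 9; Delta: 4; Epsilon: 5; Zeta: 4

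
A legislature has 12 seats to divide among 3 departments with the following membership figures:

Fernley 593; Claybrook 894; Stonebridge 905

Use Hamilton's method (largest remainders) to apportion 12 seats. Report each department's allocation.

The standard divisor is 2392/12 ≈ 199.333.
Standard quotas: Fernley 2.975, Claybrook 4.485, Stonebridge 4.540.
Lower quotas: Fernley 2, Claybrook 4, Stonebridge 4 (sum 10, leaving 2 seats).
Remainders in descending order: Fernley 0.975, Stonebridge 0.540, Claybrook 0.485.
Largest remainders: Fernley, Stonebridge receive the extra seats.

Fernley 3; Claybrook 4; Stonebridge 5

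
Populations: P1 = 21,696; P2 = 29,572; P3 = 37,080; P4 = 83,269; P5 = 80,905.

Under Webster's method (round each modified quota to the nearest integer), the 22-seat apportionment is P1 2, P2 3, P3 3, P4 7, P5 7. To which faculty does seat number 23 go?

Priority for the next seat is population ÷ (current seats + 0.5).
Priorities: P1 8678.400, P2 8449.143, P3 10594.286, P4 11102.533, P5 10787.333.
Highest priority: P4.

P4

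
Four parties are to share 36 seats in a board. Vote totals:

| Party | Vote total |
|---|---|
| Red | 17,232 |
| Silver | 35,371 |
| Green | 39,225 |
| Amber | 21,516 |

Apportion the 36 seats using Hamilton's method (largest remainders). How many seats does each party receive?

The standard divisor is 113344/36 ≈ 3148.444.
Standard quotas: Red 5.4732, Silver 11.2344, Green 12.4585, Amber 6.8339.
Lower quotas: Red 5, Silver 11, Green 12, Amber 6 (sum 34, leaving 2 seats).
Remainders in descending order: Amber 0.8339, Red 0.4732, Green 0.4585, Silver 0.2344.
The surplus seats go to Amber, Red.

Red 6; Silver 11; Green 12; Amber 7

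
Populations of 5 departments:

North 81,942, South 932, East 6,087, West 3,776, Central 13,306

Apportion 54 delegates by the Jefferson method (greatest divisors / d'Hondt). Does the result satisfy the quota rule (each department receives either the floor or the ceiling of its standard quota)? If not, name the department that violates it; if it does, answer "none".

Standard quotas: North 41.727, South 0.475, East 3.100, West 1.923, Central 6.776.
Jefferson allocation: North 43, South 0, East 3, West 1, Central 7.
North has quota 41.727 (lower 41, upper 42) but receives 43 — outside the quota interval.

North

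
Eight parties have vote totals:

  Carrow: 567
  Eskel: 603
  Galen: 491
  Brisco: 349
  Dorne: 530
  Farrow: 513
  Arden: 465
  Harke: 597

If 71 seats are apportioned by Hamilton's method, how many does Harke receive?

10

Total 4115; standard divisor 4115/71 ≈ 57.958.
Standard quotas: Carrow 9.783, Eskel 10.404, Galen 8.472, Brisco 6.022, Dorne 9.145, Farrow 8.851, Arden 8.023, Harke 10.301.
Lower quotas: Carrow 9, Eskel 10, Galen 8, Brisco 6, Dorne 9, Farrow 8, Arden 8, Harke 10 (sum 68, leaving 3 seats).
Remainders in descending order: Farrow 0.851, Carrow 0.783, Galen 0.472, Eskel 0.404, Harke 0.301, Dorne 0.145, Arden 0.023, Brisco 0.022.
The surplus seats go to Farrow, Carrow, Galen.
Harke receives 10.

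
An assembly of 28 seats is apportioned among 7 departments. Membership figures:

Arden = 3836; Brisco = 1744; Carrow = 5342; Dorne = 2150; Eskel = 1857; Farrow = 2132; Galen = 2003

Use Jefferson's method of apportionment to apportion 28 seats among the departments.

Arden: 6; Brisco: 2; Carrow: 8; Dorne: 3; Eskel: 3; Farrow: 3; Galen: 3

Standard divisor 19064/28 ≈ 680.857; standard quotas: Arden 5.634, Brisco 2.561, Carrow 7.846, Dorne 3.158, Eskel 2.727, Farrow 3.131, Galen 2.942.
Rounding down gives 5, 2, 7, 3, 2, 3, 2 = 24 seats, so the divisor must be adjusted.
With modified divisor 600: modified quotas Arden 6.393, Brisco 2.907, Carrow 8.903, Dorne 3.583, Eskel 3.095, Farrow 3.553, Galen 3.338.
Rounding down: Arden 6, Brisco 2, Carrow 8, Dorne 3, Eskel 3, Farrow 3, Galen 3 (total 28).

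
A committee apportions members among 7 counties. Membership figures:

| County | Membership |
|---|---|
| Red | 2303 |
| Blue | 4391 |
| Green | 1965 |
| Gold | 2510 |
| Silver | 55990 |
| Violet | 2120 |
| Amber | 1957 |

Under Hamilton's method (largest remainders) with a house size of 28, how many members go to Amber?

Total 71236; standard divisor 71236/28 ≈ 2544.143.
Standard quotas: Red 0.9052, Blue 1.7259, Green 0.7724, Gold 0.9866, Silver 22.0074, Violet 0.8333, Amber 0.7692.
Lower quotas: Red 0, Blue 1, Green 0, Gold 0, Silver 22, Violet 0, Amber 0 (sum 23, leaving 5 seats).
Remainders in descending order: Gold 0.9866, Red 0.9052, Violet 0.8333, Green 0.7724, Amber 0.7692, Blue 0.7259, Silver 0.0074.
The surplus seats go to Gold, Red, Violet, Green, Amber.
Amber receives 1.

1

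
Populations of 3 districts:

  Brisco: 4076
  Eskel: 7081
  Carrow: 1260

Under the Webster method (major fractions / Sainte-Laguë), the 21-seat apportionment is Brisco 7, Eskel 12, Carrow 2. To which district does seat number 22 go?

Priority for the next seat is population ÷ (current seats + 0.5).
Priorities: Brisco 543.467, Eskel 566.480, Carrow 504.000.
Highest priority: Eskel.

Eskel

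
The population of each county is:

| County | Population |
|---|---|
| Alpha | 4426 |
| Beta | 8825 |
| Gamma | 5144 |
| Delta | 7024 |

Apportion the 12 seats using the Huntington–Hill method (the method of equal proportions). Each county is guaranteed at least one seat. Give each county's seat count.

Alpha 2, Beta 4, Gamma 3, Delta 3

With divisor 2064: modified quotas Alpha 2.144, Beta 4.276, Gamma 2.492, Delta 3.403.
Geometric-mean thresholds: Alpha √(2·3)=2.449, Beta √(4·5)=4.472, Gamma √(2·3)=2.449, Delta √(3·4)=3.464.
Each quota rounded against its threshold gives Alpha 2, Beta 4, Gamma 3, Delta 3 (total 12).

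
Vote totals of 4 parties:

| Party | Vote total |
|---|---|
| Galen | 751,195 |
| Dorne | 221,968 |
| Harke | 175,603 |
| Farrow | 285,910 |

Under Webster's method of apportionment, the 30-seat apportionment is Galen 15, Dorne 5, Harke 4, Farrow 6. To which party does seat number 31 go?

Priority for the next seat is population ÷ (current seats + 0.5).
Priorities: Galen 48464.194, Dorne 40357.818, Harke 39022.889, Farrow 43986.154.
Highest priority: Galen.

Galen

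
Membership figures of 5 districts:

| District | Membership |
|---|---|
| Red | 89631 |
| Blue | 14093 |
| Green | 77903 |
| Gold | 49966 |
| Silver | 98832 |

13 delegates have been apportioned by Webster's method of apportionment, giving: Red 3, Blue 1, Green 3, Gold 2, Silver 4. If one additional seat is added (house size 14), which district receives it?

Priority for the next seat is population ÷ (current seats + 0.5).
Priorities: Red 25608.857, Blue 9395.333, Green 22258.000, Gold 19986.400, Silver 21962.667.
Highest priority: Red.

Red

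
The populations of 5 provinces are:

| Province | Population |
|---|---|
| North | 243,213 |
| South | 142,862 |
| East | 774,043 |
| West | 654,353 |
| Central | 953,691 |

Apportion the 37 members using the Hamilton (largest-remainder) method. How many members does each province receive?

The standard divisor is 2768162/37 ≈ 74815.189.
Standard quotas: North 3.2509, South 1.9095, East 10.3461, West 8.7463, Central 12.7473.
Lower quotas: North 3, South 1, East 10, West 8, Central 12 (sum 34, leaving 3 seats).
Remainders in descending order: South 0.9095, Central 0.7473, West 0.7463, East 0.3461, North 0.2509.
Largest remainders: South, Central, West receive the extra seats.

North 3, South 2, East 10, West 9, Central 13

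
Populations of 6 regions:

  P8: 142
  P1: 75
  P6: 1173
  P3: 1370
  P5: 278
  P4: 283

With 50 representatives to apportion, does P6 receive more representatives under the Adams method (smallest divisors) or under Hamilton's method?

Adams: P8 3, P1 2, P6 17, P3 20, P5 4, P4 4.
Hamilton: P8 2, P1 1, P6 18, P3 21, P5 4, P4 4.
P6 gets 17 under Adams and 18 under Hamilton.

Hamilton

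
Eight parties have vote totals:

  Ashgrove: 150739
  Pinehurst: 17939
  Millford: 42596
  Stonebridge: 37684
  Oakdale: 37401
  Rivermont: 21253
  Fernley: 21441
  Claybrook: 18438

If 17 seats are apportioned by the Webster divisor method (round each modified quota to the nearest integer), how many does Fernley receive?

Standard divisor 347491/17 ≈ 20440.647; standard quotas: Ashgrove 7.374, Pinehurst 0.878, Millford 2.084, Stonebridge 1.844, Oakdale 1.830, Rivermont 1.040, Fernley 1.049, Claybrook 0.902.
Rounding to the nearest integer gives Ashgrove 7, Pinehurst 1, Millford 2, Stonebridge 2, Oakdale 2, Rivermont 1, Fernley 1, Claybrook 1 — total 17, matching the house size, so no adjustment is needed.
Fernley receives 1.

1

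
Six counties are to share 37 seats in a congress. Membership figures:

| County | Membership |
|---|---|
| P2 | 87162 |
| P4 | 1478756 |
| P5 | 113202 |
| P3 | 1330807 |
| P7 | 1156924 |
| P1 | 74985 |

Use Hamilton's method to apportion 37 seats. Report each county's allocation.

P2: 1; P4: 13; P5: 1; P3: 11; P7: 10; P1: 1

The standard divisor is 4241836/37 ≈ 114644.216.
Standard quotas: P2 0.7603, P4 12.8987, P5 0.9874, P3 11.6081, P7 10.0914, P1 0.6541.
Lower quotas: P2 0, P4 12, P5 0, P3 11, P7 10, P1 0 (sum 33, leaving 4 seats).
Remainders in descending order: P5 0.9874, P4 0.8987, P2 0.7603, P1 0.6541, P3 0.6081, P7 0.0914.
Largest remainders: P5, P4, P2, P1 receive the extra seats.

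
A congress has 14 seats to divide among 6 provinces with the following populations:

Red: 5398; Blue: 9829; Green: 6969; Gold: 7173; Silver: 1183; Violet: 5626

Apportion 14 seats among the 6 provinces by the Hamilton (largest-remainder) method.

The standard divisor is 36178/14 ≈ 2584.143.
Standard quotas: Red 2.0889, Blue 3.8036, Green 2.6968, Gold 2.7758, Silver 0.4578, Violet 2.1771.
Lower quotas: Red 2, Blue 3, Green 2, Gold 2, Silver 0, Violet 2 (sum 11, leaving 3 seats).
Remainders in descending order: Blue 0.8036, Gold 0.7758, Green 0.6968, Silver 0.4578, Violet 0.1771, Red 0.0889.
Largest remainders: Blue, Gold, Green receive the extra seats.

Red=2, Blue=4, Green=3, Gold=3, Silver=0, Violet=2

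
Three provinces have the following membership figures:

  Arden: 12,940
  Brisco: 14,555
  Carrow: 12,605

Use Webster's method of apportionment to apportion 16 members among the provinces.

Standard divisor 40100/16 ≈ 2506.25; standard quotas: Arden 5.163, Brisco 5.807, Carrow 5.029.
Rounding to the nearest integer gives Arden 5, Brisco 6, Carrow 5 — total 16, matching the house size, so no adjustment is needed.

Arden 5; Brisco 6; Carrow 5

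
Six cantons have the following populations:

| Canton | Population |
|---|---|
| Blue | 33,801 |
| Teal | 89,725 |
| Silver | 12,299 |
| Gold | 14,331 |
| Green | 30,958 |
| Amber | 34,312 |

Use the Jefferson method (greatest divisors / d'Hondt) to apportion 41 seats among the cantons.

Blue=6, Teal=18, Silver=2, Gold=2, Green=6, Amber=7

Standard divisor 215426/41 ≈ 5254.293; standard quotas: Blue 6.433, Teal 17.077, Silver 2.341, Gold 2.727, Green 5.892, Amber 6.530.
Rounding down gives 6, 17, 2, 2, 5, 6 = 38 seats, so the divisor must be adjusted.
With modified divisor 4870: modified quotas Blue 6.941, Teal 18.424, Silver 2.525, Gold 2.943, Green 6.357, Amber 7.046.
Rounding down: Blue 6, Teal 18, Silver 2, Gold 2, Green 6, Amber 7 (total 41).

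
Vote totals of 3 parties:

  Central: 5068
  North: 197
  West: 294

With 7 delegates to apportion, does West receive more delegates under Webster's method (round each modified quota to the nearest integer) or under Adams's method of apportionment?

Adams

Webster: Central 7, North 0, West 0.
Adams: Central 5, North 1, West 1.
West gets 0 under Webster and 1 under Adams.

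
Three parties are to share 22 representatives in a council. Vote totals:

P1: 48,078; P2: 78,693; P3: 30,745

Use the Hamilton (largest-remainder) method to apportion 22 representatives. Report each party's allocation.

P1: 7, P2: 11, P3: 4

Standard divisor: 157516 ÷ 22 ≈ 7159.818.
Standard quotas: P1 6.7150, P2 10.9909, P3 4.2941.
Lower quotas: P1 6, P2 10, P3 4 (sum 20, leaving 2 seats).
Remainders in descending order: P2 0.9909, P1 0.7150, P3 0.2941.
The surplus seats go to P2, P1.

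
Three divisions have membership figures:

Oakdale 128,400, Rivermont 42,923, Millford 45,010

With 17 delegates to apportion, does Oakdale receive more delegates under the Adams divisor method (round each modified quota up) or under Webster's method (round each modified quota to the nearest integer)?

Webster

Adams: Oakdale 9, Rivermont 4, Millford 4.
Webster: Oakdale 10, Rivermont 3, Millford 4.
Oakdale gets 9 under Adams and 10 under Webster.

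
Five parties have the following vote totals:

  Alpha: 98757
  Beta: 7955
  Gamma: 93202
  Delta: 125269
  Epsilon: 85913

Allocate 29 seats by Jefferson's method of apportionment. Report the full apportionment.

Standard divisor 411096/29 ≈ 14175.724; standard quotas: Alpha 6.967, Beta 0.561, Gamma 6.575, Delta 8.837, Epsilon 6.061.
Rounding down gives 6, 0, 6, 8, 6 = 26 seats, so the divisor must be adjusted.
With modified divisor 12900: modified quotas Alpha 7.656, Beta 0.617, Gamma 7.225, Delta 9.711, Epsilon 6.660.
Rounding down: Alpha 7, Beta 0, Gamma 7, Delta 9, Epsilon 6 (total 29).

Alpha=7, Beta=0, Gamma=7, Delta=9, Epsilon=6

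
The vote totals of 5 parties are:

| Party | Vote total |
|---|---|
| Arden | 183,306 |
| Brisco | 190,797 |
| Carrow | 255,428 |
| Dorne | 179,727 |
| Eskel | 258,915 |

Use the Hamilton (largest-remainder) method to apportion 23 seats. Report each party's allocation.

The standard divisor is 1068173/23 ≈ 46442.304.
Standard quotas: Arden 3.9470, Brisco 4.1083, Carrow 5.4999, Dorne 3.8699, Eskel 5.5750.
Lower quotas: Arden 3, Brisco 4, Carrow 5, Dorne 3, Eskel 5 (sum 20, leaving 3 seats).
Remainders in descending order: Arden 0.9470, Dorne 0.8699, Eskel 0.5750, Carrow 0.4999, Brisco 0.1083.
The surplus seats go to Arden, Dorne, Eskel.

Arden: 4, Brisco: 4, Carrow: 5, Dorne: 4, Eskel: 6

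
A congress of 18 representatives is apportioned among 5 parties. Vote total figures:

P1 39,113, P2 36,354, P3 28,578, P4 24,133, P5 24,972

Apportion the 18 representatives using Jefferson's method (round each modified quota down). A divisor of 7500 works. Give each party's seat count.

With modified divisor 7500: modified quotas P1 5.215, P2 4.847, P3 3.810, P4 3.218, P5 3.330.
Rounding down: P1 5, P2 4, P3 3, P4 3, P5 3 (total 18).

P1 5, P2 4, P3 3, P4 3, P5 3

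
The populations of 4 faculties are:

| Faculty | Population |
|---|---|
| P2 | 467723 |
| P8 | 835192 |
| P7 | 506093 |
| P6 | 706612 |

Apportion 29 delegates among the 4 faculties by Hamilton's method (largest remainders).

P2=5, P8=10, P7=6, P6=8

Total 2515620; standard divisor 2515620/29 ≈ 86745.517.
Standard quotas: P2 5.3919, P8 9.6281, P7 5.8342, P6 8.1458.
Lower quotas: P2 5, P8 9, P7 5, P6 8 (sum 27, leaving 2 seats).
Remainders in descending order: P7 0.8342, P8 0.6281, P2 0.3919, P6 0.1458.
Largest remainders: P7, P8 receive the extra seats.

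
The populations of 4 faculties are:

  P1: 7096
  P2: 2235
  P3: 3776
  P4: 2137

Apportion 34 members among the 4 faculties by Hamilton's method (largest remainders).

Total 15244; standard divisor 15244/34 ≈ 448.353.
Standard quotas: P1 15.8268, P2 4.9849, P3 8.4219, P4 4.7663.
Lower quotas: P1 15, P2 4, P3 8, P4 4 (sum 31, leaving 3 seats).
Remainders in descending order: P2 0.9849, P1 0.8268, P4 0.7663, P3 0.4219.
The surplus seats go to P2, P1, P4.

P1: 16, P2: 5, P3: 8, P4: 5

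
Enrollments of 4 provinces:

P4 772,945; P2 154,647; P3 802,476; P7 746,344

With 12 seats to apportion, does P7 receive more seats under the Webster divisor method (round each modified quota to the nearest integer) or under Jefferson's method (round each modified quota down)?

Webster: P4 4, P2 1, P3 4, P7 3.
Jefferson: P4 4, P2 0, P3 4, P7 4.
P7 gets 3 under Webster and 4 under Jefferson.

Jefferson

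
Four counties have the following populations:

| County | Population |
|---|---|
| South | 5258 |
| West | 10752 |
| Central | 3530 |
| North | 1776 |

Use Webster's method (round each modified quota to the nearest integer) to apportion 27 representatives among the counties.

South=7, West=14, Central=4, North=2

Standard divisor 21316/27 ≈ 789.481; standard quotas: South 6.660, West 13.619, Central 4.471, North 2.250.
Rounding to the nearest integer gives South 7, West 14, Central 4, North 2 — total 27, matching the house size, so no adjustment is needed.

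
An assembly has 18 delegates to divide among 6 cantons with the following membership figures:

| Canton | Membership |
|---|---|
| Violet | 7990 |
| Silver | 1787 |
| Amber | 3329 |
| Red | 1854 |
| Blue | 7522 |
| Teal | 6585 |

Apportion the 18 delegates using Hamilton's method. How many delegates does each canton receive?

Violet=5, Silver=1, Amber=2, Red=1, Blue=5, Teal=4

The standard divisor is 29067/18 ≈ 1614.833.
Standard quotas: Violet 4.9479, Silver 1.1066, Amber 2.0615, Red 1.1481, Blue 4.6581, Teal 4.0778.
Lower quotas: Violet 4, Silver 1, Amber 2, Red 1, Blue 4, Teal 4 (sum 16, leaving 2 seats).
Remainders in descending order: Violet 0.9479, Blue 0.6581, Red 0.1481, Silver 0.1066, Teal 0.0778, Amber 0.0615.
Largest remainders: Violet, Blue receive the extra seats.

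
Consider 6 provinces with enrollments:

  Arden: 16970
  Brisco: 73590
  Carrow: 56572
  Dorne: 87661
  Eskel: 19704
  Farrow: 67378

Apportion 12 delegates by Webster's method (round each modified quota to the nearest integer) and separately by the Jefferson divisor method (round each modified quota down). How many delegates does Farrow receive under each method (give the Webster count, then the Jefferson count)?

2 and 3

Webster: Arden 1, Brisco 3, Carrow 2, Dorne 3, Eskel 1, Farrow 2.
Jefferson: Arden 0, Brisco 3, Carrow 2, Dorne 4, Eskel 0, Farrow 3.
Farrow gets 2 under Webster and 3 under Jefferson.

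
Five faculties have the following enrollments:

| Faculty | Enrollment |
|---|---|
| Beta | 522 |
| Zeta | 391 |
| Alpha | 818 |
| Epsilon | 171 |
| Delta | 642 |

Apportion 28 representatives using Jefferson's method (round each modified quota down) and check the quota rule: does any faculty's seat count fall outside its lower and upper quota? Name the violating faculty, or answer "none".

Standard quotas: Beta 5.745, Zeta 4.303, Alpha 9.003, Epsilon 1.882, Delta 7.066.
Jefferson allocation: Beta 6, Zeta 4, Alpha 9, Epsilon 2, Delta 7.
Every allocation lies between the lower and upper quota.

none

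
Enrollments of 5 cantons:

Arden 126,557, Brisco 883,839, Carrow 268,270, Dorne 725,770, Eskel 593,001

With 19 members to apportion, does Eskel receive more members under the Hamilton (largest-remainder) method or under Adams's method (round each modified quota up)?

Hamilton: Arden 1, Brisco 7, Carrow 2, Dorne 5, Eskel 4.
Adams: Arden 1, Brisco 6, Carrow 2, Dorne 5, Eskel 5.
Eskel gets 4 under Hamilton and 5 under Adams.

Adams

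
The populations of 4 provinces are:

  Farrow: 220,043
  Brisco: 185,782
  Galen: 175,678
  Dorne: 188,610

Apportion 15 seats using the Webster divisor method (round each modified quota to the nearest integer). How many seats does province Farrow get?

Standard divisor 770113/15 ≈ 51340.867; standard quotas: Farrow 4.286, Brisco 3.619, Galen 3.422, Dorne 3.674.
Rounding to the nearest integer gives Farrow 4, Brisco 4, Galen 3, Dorne 4 — total 15, matching the house size, so no adjustment is needed.
Farrow receives 4.

4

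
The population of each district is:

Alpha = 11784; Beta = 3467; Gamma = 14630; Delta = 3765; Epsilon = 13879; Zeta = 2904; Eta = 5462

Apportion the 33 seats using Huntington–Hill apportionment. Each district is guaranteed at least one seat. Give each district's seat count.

Alpha: 7; Beta: 2; Gamma: 9; Delta: 2; Epsilon: 8; Zeta: 2; Eta: 3

With divisor 1680: modified quotas Alpha 7.014, Beta 2.064, Gamma 8.708, Delta 2.241, Epsilon 8.261, Zeta 1.729, Eta 3.251.
Geometric-mean thresholds: Alpha √(7·8)=7.483, Beta √(2·3)=2.449, Gamma √(8·9)=8.485, Delta √(2·3)=2.449, Epsilon √(8·9)=8.485, Zeta √(1·2)=1.414, Eta √(3·4)=3.464.
Each quota rounded against its threshold gives Alpha 7, Beta 2, Gamma 9, Delta 2, Epsilon 8, Zeta 2, Eta 3 (total 33).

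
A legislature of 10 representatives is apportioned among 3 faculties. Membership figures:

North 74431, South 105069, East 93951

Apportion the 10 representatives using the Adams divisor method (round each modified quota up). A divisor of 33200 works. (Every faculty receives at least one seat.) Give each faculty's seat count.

North=3; South=4; East=3

With modified divisor 33200: modified quotas North 2.242, South 3.165, East 2.830.
Rounding up: North 3, South 4, East 3 (total 10).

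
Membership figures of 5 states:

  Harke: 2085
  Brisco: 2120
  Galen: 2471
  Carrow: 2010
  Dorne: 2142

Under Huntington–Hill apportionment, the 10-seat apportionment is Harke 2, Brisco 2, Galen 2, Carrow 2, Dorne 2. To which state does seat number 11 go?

Galen

Priority for the next seat is population ÷ (√(s·(s+1))).
Priorities: Harke 851.198, Brisco 865.486, Galen 1008.782, Carrow 820.579, Dorne 874.468.
Highest priority: Galen.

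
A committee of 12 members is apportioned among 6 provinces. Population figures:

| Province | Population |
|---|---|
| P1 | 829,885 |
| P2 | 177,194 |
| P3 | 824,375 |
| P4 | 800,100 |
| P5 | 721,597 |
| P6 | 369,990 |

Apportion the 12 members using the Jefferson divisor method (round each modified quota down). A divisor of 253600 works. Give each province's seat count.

P1=3, P2=0, P3=3, P4=3, P5=2, P6=1

With modified divisor 253600: modified quotas P1 3.272, P2 0.699, P3 3.251, P4 3.155, P5 2.845, P6 1.459.
Rounding down: P1 3, P2 0, P3 3, P4 3, P5 2, P6 1 (total 12).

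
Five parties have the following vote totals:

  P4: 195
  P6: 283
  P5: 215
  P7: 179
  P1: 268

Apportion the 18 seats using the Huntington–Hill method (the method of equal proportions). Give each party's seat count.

With divisor 63: modified quotas P4 3.095, P6 4.492, P5 3.413, P7 2.841, P1 4.254.
Geometric-mean thresholds: P4 √(3·4)=3.464, P6 √(4·5)=4.472, P5 √(3·4)=3.464, P7 √(2·3)=2.449, P1 √(4·5)=4.472.
Each quota rounded against its threshold gives P4 3, P6 5, P5 3, P7 3, P1 4 (total 18).

P4: 3, P6: 5, P5: 3, P7: 3, P1: 4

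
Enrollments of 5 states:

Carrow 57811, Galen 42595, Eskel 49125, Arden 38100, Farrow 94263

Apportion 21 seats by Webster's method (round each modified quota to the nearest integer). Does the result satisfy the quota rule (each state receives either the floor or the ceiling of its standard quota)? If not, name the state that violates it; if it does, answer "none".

Standard quotas: Carrow 4.307, Galen 3.173, Eskel 3.660, Arden 2.838, Farrow 7.022.
Webster allocation: Carrow 4, Galen 3, Eskel 4, Arden 3, Farrow 7.
Every allocation lies between the lower and upper quota.

none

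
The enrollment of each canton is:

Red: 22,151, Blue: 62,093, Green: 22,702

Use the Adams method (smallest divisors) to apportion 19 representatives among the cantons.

Standard divisor 106946/19 ≈ 5628.737; standard quotas: Red 3.935, Blue 11.031, Green 4.033.
Rounding up gives 4, 12, 5 = 21 seats, so the divisor must be adjusted.
With modified divisor 5900: modified quotas Red 3.754, Blue 10.524, Green 3.848.
Rounding up: Red 4, Blue 11, Green 4 (total 19).

Red: 4, Blue: 11, Green: 4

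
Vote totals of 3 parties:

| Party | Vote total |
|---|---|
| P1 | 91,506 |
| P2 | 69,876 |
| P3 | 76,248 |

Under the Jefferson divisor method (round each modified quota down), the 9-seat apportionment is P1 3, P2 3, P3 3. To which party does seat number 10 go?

P1

Priority for the next seat is population ÷ (current seats + 1).
Priorities: P1 22876.500, P2 17469.000, P3 19062.000.
Highest priority: P1.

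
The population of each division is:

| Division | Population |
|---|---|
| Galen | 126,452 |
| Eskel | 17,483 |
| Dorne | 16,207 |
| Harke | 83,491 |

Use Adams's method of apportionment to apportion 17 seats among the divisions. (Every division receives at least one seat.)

Standard divisor 243633/17 ≈ 14331.353; standard quotas: Galen 8.823, Eskel 1.220, Dorne 1.131, Harke 5.826.
Rounding up gives 9, 2, 2, 6 = 19 seats, so the divisor must be adjusted.
With modified divisor 16550.8: modified quotas Galen 7.640, Eskel 1.056, Dorne 0.979, Harke 5.045.
Rounding up: Galen 8, Eskel 2, Dorne 1, Harke 6 (total 17).

Galen 8, Eskel 2, Dorne 1, Harke 6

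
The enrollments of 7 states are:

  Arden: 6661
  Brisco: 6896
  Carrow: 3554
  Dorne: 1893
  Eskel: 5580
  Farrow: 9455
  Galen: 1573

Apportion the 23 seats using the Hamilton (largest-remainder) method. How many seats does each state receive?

Total 35612; standard divisor 35612/23 ≈ 1548.348.
Standard quotas: Arden 4.3020, Brisco 4.4538, Carrow 2.2953, Dorne 1.2226, Eskel 3.6038, Farrow 6.1065, Galen 1.0159.
Lower quotas: Arden 4, Brisco 4, Carrow 2, Dorne 1, Eskel 3, Farrow 6, Galen 1 (sum 21, leaving 2 seats).
Remainders in descending order: Eskel 0.6038, Brisco 0.4538, Arden 0.3020, Carrow 0.2953, Dorne 0.2226, Farrow 0.1065, Galen 0.0159.
The surplus seats go to Eskel, Brisco.

Arden 4, Brisco 5, Carrow 2, Dorne 1, Eskel 4, Farrow 6, Galen 1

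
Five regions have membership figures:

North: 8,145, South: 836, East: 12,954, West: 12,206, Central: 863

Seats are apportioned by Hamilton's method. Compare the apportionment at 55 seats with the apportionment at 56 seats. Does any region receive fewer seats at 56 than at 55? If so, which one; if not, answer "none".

Central

At 55 seats: North 13, South 1, East 20, West 19, Central 2.
At 56 seats: North 13, South 1, East 21, West 20, Central 1.
Central drops from 2 to 1.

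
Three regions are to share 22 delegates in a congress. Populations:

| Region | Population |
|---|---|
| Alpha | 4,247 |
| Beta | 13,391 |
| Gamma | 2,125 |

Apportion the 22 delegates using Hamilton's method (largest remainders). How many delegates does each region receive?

The standard divisor is 19763/22 ≈ 898.318.
Standard quotas: Alpha 4.7277, Beta 14.9067, Gamma 2.3655.
Lower quotas: Alpha 4, Beta 14, Gamma 2 (sum 20, leaving 2 seats).
Remainders in descending order: Beta 0.9067, Alpha 0.7277, Gamma 0.3655.
Largest remainders: Beta, Alpha receive the extra seats.

Alpha 5; Beta 15; Gamma 2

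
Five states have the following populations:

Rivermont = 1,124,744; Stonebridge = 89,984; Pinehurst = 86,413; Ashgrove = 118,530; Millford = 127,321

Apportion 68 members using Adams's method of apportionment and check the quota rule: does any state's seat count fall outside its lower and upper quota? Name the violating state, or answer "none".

Standard quotas: Rivermont 49.440, Stonebridge 3.955, Pinehurst 3.798, Ashgrove 5.210, Millford 5.597.
Adams allocation: Rivermont 48, Stonebridge 4, Pinehurst 4, Ashgrove 6, Millford 6.
Rivermont has quota 49.440 (lower 49, upper 50) but receives 48 — outside the quota interval.

Rivermont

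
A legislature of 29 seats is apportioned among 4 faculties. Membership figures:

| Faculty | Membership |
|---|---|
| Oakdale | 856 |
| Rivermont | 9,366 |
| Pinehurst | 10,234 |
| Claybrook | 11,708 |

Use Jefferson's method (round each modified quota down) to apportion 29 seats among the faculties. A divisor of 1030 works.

With modified divisor 1030: modified quotas Oakdale 0.831, Rivermont 9.093, Pinehurst 9.936, Claybrook 11.367.
Rounding down: Oakdale 0, Rivermont 9, Pinehurst 9, Claybrook 11 (total 29).

Oakdale 0, Rivermont 9, Pinehurst 9, Claybrook 11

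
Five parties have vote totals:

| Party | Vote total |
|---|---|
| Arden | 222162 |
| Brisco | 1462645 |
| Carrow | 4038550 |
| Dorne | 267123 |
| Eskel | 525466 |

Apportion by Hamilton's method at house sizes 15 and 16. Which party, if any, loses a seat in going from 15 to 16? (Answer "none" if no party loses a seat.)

Arden

At 15 seats: Arden 1, Brisco 3, Carrow 9, Dorne 1, Eskel 1.
At 16 seats: Arden 0, Brisco 4, Carrow 10, Dorne 1, Eskel 1.
Arden drops from 1 to 0.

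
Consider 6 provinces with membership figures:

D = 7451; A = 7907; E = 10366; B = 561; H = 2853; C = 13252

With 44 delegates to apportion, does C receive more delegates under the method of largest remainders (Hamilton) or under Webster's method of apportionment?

Hamilton: D 8, A 8, E 11, B 0, H 3, C 14.
Webster: D 8, A 8, E 11, B 1, H 3, C 13.
C gets 14 under Hamilton and 13 under Webster.

Hamilton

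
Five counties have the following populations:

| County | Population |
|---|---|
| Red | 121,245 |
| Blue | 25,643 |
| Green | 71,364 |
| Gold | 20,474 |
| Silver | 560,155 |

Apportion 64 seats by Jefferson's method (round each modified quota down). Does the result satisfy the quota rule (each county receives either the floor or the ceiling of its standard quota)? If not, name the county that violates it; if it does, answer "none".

Silver

Standard quotas: Red 9.713, Blue 2.054, Green 5.717, Gold 1.640, Silver 44.875.
Jefferson allocation: Red 10, Blue 2, Green 5, Gold 1, Silver 46.
Silver has quota 44.875 (lower 44, upper 45) but receives 46 — outside the quota interval.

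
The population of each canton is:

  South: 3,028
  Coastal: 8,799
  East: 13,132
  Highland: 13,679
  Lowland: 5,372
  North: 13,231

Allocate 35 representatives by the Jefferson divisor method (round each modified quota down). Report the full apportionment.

Standard divisor 57241/35 ≈ 1635.457; standard quotas: South 1.851, Coastal 5.380, East 8.030, Highland 8.364, Lowland 3.285, North 8.090.
Rounding down gives 1, 5, 8, 8, 3, 8 = 33 seats, so the divisor must be adjusted.
With modified divisor 1490: modified quotas South 2.032, Coastal 5.905, East 8.813, Highland 9.181, Lowland 3.605, North 8.880.
Rounding down: South 2, Coastal 5, East 8, Highland 9, Lowland 3, North 8 (total 35).

South 2, Coastal 5, East 8, Highland 9, Lowland 3, North 8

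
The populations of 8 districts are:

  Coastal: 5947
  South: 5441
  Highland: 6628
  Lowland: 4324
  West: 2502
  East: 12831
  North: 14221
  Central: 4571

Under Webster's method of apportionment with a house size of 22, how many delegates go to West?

Standard divisor 56465/22 ≈ 2566.591; standard quotas: Coastal 2.317, South 2.120, Highland 2.582, Lowland 1.685, West 0.975, East 4.999, North 5.541, Central 1.781.
Rounding to the nearest integer gives 2, 2, 3, 2, 1, 5, 6, 2 = 23 seats, so the divisor must be adjusted.
With modified divisor 2600: modified quotas Coastal 2.287, South 2.093, Highland 2.549, Lowland 1.663, West 0.962, East 4.935, North 5.470, Central 1.758.
Rounding to the nearest integer: Coastal 2, South 2, Highland 3, Lowland 2, West 1, East 5, North 5, Central 2 (total 22).
West receives 1.

1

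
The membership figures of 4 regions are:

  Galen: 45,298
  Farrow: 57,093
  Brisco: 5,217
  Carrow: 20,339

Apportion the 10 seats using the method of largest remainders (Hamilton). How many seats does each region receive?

Galen: 4; Farrow: 4; Brisco: 0; Carrow: 2

The standard divisor is 127947/10 ≈ 12794.7.
Standard quotas: Galen 3.5404, Farrow 4.4622, Brisco 0.4077, Carrow 1.5896.
Lower quotas: Galen 3, Farrow 4, Brisco 0, Carrow 1 (sum 8, leaving 2 seats).
Remainders in descending order: Carrow 0.5896, Galen 0.5404, Farrow 0.4622, Brisco 0.4077.
Largest remainders: Carrow, Galen receive the extra seats.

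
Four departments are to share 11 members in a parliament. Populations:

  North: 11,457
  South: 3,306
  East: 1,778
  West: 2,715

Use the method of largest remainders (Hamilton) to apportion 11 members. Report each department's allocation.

North 6; South 2; East 1; West 2

The standard divisor is 19256/11 ≈ 1750.545.
Standard quotas: North 6.5448, South 1.8886, East 1.0157, West 1.5509.
Lower quotas: North 6, South 1, East 1, West 1 (sum 9, leaving 2 seats).
Remainders in descending order: South 0.8886, West 0.5509, North 0.5448, East 0.0157.
Largest remainders: South, West receive the extra seats.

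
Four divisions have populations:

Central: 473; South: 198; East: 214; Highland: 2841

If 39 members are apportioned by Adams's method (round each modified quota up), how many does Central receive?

5

Standard divisor 3726/39 ≈ 95.538; standard quotas: Central 4.951, South 2.072, East 2.240, Highland 29.737.
Rounding up gives 5, 3, 3, 30 = 41 seats, so the divisor must be adjusted.
With modified divisor 100: modified quotas Central 4.730, South 1.980, East 2.140, Highland 28.410.
Rounding up: Central 5, South 2, East 3, Highland 29 (total 39).
Central receives 5.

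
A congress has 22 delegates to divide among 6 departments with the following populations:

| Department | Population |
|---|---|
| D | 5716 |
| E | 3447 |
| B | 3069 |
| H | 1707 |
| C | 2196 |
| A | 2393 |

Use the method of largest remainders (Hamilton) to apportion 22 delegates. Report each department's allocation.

D: 7; E: 4; B: 4; H: 2; C: 2; A: 3

Standard divisor: 18528 ÷ 22 ≈ 842.182.
Standard quotas: D 6.7871, E 4.0929, B 3.6441, H 2.0269, C 2.6075, A 2.8414.
Lower quotas: D 6, E 4, B 3, H 2, C 2, A 2 (sum 19, leaving 3 seats).
Remainders in descending order: A 0.8414, D 0.7871, B 0.6441, C 0.6075, E 0.0929, H 0.0269.
Largest remainders: A, D, B receive the extra seats.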